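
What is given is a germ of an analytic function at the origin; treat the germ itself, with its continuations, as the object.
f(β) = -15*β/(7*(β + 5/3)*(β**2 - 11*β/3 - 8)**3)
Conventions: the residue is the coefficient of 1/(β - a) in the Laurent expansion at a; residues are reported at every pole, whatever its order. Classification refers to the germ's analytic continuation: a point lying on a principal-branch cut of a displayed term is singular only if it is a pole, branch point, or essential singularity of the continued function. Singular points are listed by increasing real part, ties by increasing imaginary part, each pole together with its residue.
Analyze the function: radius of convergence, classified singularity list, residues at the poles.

Radius of convergence at 0: -11/6 + (1/6)*sqrt(409).
At -5/3: a pole of order 1; residue 18225/3584.
At 11/6 - (1/6)*sqrt(409): a pole of order 3; residue -18225/7168 - (61642639845/490419715072)*sqrt(409).
At 11/6 + (1/6)*sqrt(409): a pole of order 3; residue -18225/7168 + (61642639845/490419715072)*sqrt(409).

Denominator factor (β + 5/3): pole of order 1 at -5/3, modulus 5/3.
Denominator factor (β**2 - 11*β/3 - 8)^3: discriminant 409/9, real irrational roots 11/6 + (1/6)*sqrt(409) and 11/6 - (1/6)*sqrt(409); poles of order 3, moduli 11/6 + (1/6)*sqrt(409) and -11/6 + (1/6)*sqrt(409).
The radius of convergence is the smallest modulus among the singular points: -11/6 + (1/6)*sqrt(409).
At the order-1 pole -5/3 set g(β) = (β - (-5/3))*f(β) = -15*β/(7*(β**2 - 11*β/3 - 8)**3).
Simple pole: residue = g(a) at a = -5/3, which is 18225/3584.
The factor β**2 - 11*β/3 - 8 splits as (β - a)(β - a') with a = 11/6 - (1/6)*sqrt(409), a' = 11/6 + (1/6)*sqrt(409). At the order-3 pole a set g(β) = (β - a)^3*f(β) = [-15*β/(7*(β + 5/3))] / (β - a')^3.
Order-3 pole: residue = g''(a)/2; g''(11/6 - (1/6)*sqrt(409)) = -18225/3584 - (61642639845/245209857536)*sqrt(409), so the residue is -18225/7168 - (61642639845/490419715072)*sqrt(409).
The factor β**2 - 11*β/3 - 8 splits as (β - a)(β - a') with a = 11/6 + (1/6)*sqrt(409), a' = 11/6 - (1/6)*sqrt(409). At the order-3 pole a set g(β) = (β - a)^3*f(β) = [-15*β/(7*(β + 5/3))] / (β - a')^3.
Order-3 pole: residue = g''(a)/2; g''(11/6 + (1/6)*sqrt(409)) = -18225/3584 + (61642639845/245209857536)*sqrt(409), so the residue is -18225/7168 + (61642639845/490419715072)*sqrt(409).
List the singular points by increasing real part (a conjugate pair: the negative imaginary part first).


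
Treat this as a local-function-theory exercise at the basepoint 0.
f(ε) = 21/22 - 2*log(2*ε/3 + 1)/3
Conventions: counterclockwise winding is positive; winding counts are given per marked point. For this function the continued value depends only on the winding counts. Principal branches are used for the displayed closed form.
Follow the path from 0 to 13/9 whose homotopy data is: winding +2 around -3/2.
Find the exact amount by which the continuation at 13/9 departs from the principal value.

Continued minus principal equals -(8/3)*pi*i.

The rational part is single-valued and drops out of the difference; each branch term changes only by its own monodromy.
(-2/3)*log(1 - ε/(-3/2)): each positive loop around -3/2 adds 2*pi*i to the log, so winding +2 contributes (-2/3)*(2)*2*pi*i = -(8/3)*pi*i.
Summing the contributions at ε = 13/9 gives -(8/3)*pi*i.


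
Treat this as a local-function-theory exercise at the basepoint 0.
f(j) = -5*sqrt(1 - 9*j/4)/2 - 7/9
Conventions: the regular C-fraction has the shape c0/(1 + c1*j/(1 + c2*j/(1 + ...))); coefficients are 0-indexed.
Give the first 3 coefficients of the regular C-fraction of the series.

The regular C-fraction coefficients are [-59/18, 405/472, -1341/944].

Taylor coefficients (expand at 0): a_0 = -59/18, a_1 = 45/16, a_2 = 405/256.
c0 = a_0 = -59/18. Peel one level at a time: if S = 1 + c*j/S' with S'(0) = 1, then c is the j-coefficient of S and S' = c*j/(S - 1).
S_1 = c0/f = 1 + (405/472)*j + (543105/445568)*j^2 + ...; c1 = 405/472.
S_2 = c1*j/(S_1 - 1) = 1 + (-1341/944)*j + ...; c2 = -1341/944.


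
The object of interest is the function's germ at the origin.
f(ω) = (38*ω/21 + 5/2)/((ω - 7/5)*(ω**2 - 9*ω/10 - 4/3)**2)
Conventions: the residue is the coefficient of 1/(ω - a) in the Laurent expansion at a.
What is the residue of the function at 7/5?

At the order-1 pole 7/5 set g(ω) = (ω - (7/5))*f(ω) = (38*ω/21 + 5/2)/(ω**2 - 9*ω/10 - 4/3)**2.
Simple pole: residue = g(a) at a = 7/5, which is 4530/361.

The residue is 4530/361.


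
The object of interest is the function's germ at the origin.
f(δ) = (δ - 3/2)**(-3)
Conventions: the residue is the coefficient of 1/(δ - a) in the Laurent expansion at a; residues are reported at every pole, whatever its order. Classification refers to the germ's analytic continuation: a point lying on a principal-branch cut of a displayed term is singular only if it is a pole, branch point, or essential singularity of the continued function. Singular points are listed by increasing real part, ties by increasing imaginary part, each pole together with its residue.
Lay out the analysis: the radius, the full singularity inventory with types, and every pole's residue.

Radius of convergence at 0: 3/2.
At 3/2: a pole of order 3; residue 0.

Denominator factor (δ - 3/2)^3: pole of order 3 at 3/2, modulus 3/2.
The radius of convergence is the smallest modulus among the singular points: 3/2.
At the order-3 pole 3/2 set g(δ) = (δ - (3/2))^3*f(δ) = 1.
Order-3 pole: residue = g''(a)/2; g''(3/2) = 0, so the residue is 0.


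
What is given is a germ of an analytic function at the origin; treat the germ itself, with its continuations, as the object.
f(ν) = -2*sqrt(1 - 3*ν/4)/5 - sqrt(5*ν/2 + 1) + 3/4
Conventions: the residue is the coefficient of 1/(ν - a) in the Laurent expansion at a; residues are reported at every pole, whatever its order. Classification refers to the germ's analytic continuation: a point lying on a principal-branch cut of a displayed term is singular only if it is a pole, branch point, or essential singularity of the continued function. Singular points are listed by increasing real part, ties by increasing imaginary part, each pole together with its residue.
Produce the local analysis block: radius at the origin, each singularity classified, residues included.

Radius of convergence at 0: 2/5.
At -2/5: an algebraic (square-root) branch point.
At 4/3: an algebraic (square-root) branch point.

Branch term (-1)*sqrt(1 - ν/(-2/5)): its argument vanishes at ν = -2/5, a square-root branch point, modulus 2/5.
Branch term (-2/5)*sqrt(1 - ν/(4/3)): its argument vanishes at ν = 4/3, a square-root branch point, modulus 4/3.
The radius of convergence is the smallest modulus among the singular points: 2/5.
List the singular points by increasing real part (a conjugate pair: the negative imaginary part first).


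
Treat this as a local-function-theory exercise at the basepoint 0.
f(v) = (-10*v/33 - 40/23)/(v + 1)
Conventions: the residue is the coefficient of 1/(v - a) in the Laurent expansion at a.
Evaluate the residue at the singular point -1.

At the order-1 pole -1 set g(v) = (v - (-1))*f(v) = -10*v/33 - 40/23.
Simple pole: residue = g(a) at a = -1, which is -1090/759.

The residue is -1090/759.


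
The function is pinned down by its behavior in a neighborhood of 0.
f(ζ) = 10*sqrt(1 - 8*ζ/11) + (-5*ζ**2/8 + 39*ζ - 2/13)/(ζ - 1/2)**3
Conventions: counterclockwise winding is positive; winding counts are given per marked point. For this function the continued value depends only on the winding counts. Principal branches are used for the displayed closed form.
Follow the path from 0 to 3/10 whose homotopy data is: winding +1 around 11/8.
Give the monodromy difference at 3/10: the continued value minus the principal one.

The rational part is single-valued and drops out of the difference; each branch term changes only by its own monodromy.
(10)*sqrt(1 - ζ/(11/8)): winding +1 is odd, the square root flips sign, contributing -2*(10)*sqrt(1 - (3/10)/(11/8)) = -2*(10)*sqrt(43/55) = -(4/11)*sqrt(2365).
Summing the contributions at ζ = 3/10 gives -(4/11)*sqrt(2365).

Continued minus principal equals -(4/11)*sqrt(2365).


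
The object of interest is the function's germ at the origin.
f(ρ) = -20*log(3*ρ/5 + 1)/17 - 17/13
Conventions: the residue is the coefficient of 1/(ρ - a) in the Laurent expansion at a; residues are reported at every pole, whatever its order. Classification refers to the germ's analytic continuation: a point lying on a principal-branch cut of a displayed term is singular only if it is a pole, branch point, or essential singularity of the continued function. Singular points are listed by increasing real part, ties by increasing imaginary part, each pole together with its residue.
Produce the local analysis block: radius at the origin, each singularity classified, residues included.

Radius of convergence at 0: 5/3.
At -5/3: a logarithmic branch point.

Branch term (-20/17)*log(1 - ρ/(-5/3)): its argument vanishes at ρ = -5/3, a logarithmic branch point, modulus 5/3.
The radius of convergence is the smallest modulus among the singular points: 5/3.


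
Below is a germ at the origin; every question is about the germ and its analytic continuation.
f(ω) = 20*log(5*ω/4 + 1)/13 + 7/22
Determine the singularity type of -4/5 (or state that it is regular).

The point is a logarithmic branch point.

The term (20/13)*log(1 - ω/(-4/5)) has argument 1 - -4/5/(-4/5) = 0 at -4/5: a logarithmic (infinitely-sheeted) branch point; the remaining terms are analytic or single-valued there.


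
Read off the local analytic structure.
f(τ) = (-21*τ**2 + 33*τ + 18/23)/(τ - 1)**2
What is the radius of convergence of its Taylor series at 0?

Denominator factor (τ - 1)^2: pole of order 2 at 1, modulus 1.
The radius of convergence is the smallest modulus among the singular points: 1.

The radius of convergence is 1.


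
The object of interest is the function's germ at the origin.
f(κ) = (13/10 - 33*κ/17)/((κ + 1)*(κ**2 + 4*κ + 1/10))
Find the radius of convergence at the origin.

Denominator factor (κ + 1): pole of order 1 at -1, modulus 1.
Denominator factor (κ**2 + 4*κ + 1/10): discriminant 78/5, real irrational roots -2 + (1/10)*sqrt(390) and -2 - (1/10)*sqrt(390); poles of order 1, moduli 2 - (1/10)*sqrt(390) and 2 + (1/10)*sqrt(390).
The radius of convergence is the smallest modulus among the singular points: 2 - (1/10)*sqrt(390).

The radius of convergence is 2 - (1/10)*sqrt(390).


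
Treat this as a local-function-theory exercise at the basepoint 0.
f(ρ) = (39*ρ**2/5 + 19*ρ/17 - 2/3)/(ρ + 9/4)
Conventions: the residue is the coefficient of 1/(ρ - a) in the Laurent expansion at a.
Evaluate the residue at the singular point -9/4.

At the order-1 pole -9/4 set g(ρ) = (ρ - (-9/4))*f(ρ) = 39*ρ**2/5 + 19*ρ/17 - 2/3.
Simple pole: residue = g(a) at a = -9/4, which is 148129/4080.

The residue is 148129/4080.


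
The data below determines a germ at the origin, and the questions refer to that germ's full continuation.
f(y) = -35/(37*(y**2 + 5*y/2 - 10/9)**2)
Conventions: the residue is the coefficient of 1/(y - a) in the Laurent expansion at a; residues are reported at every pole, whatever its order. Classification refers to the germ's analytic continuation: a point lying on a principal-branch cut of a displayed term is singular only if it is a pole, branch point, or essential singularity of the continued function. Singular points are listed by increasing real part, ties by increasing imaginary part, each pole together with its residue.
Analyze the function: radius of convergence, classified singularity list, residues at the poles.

Radius of convergence at 0: -5/4 + (1/12)*sqrt(385).
At -5/4 - (1/12)*sqrt(385): a pole of order 2; residue -(432/156695)*sqrt(385).
At -5/4 + (1/12)*sqrt(385): a pole of order 2; residue (432/156695)*sqrt(385).

Denominator factor (y**2 + 5*y/2 - 10/9)^2: discriminant 385/36, real irrational roots -5/4 + (1/12)*sqrt(385) and -5/4 - (1/12)*sqrt(385); poles of order 2, moduli -5/4 + (1/12)*sqrt(385) and 5/4 + (1/12)*sqrt(385).
The radius of convergence is the smallest modulus among the singular points: -5/4 + (1/12)*sqrt(385).
The factor y**2 + 5*y/2 - 10/9 splits as (y - a)(y - a') with a = -5/4 - (1/12)*sqrt(385), a' = -5/4 + (1/12)*sqrt(385). At the order-2 pole a set g(y) = (y - a)^2*f(y) = [-35/37] / (y - a')^2.
Order-2 pole: residue = g'(a); g'(-5/4 - (1/12)*sqrt(385)) = -(432/156695)*sqrt(385), so the residue is -(432/156695)*sqrt(385).
The factor y**2 + 5*y/2 - 10/9 splits as (y - a)(y - a') with a = -5/4 + (1/12)*sqrt(385), a' = -5/4 - (1/12)*sqrt(385). At the order-2 pole a set g(y) = (y - a)^2*f(y) = [-35/37] / (y - a')^2.
Order-2 pole: residue = g'(a); g'(-5/4 + (1/12)*sqrt(385)) = (432/156695)*sqrt(385), so the residue is (432/156695)*sqrt(385).
List the singular points by increasing real part (a conjugate pair: the negative imaginary part first).


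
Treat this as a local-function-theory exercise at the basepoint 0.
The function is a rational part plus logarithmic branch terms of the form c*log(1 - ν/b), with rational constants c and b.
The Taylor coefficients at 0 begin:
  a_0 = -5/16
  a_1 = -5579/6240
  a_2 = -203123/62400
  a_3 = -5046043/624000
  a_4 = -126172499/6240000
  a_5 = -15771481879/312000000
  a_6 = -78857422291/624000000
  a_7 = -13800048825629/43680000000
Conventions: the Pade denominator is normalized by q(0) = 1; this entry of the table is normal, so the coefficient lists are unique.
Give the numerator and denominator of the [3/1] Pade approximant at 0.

Taylor coefficients needed (read off): a_0 = -5/16, a_1 = -5579/6240, a_2 = -203123/62400, a_3 = -5046043/624000, a_4 = -126172499/6240000.
Write the denominator as Q(ν) = 1 + q1*ν. Requiring Q*f - P = O(ν^5) with deg P <= 3 kills the coefficients of ν^4..ν^4 in Q*f:
  ν^4: a_4 + q1*a_3 = 0, i.e. -126172499/6240000 + (-5046043/624000)*q1 = 0.
Solving this linear system: q1 = -126172499/50460430.
The numerator is Q*f truncated at degree 3: P0 = a_0 = -5/16; P1 = a_1 + q1*a_0 = -221764787/1967956770; P2 = a_2 + q1*a_1 = -1543514521/1513812900; P3 = a_3 + q1*a_2 = 266004097/5046043000.

The Pade approximant has numerator coefficients [-5/16, -221764787/1967956770, -1543514521/1513812900, 266004097/5046043000]; denominator coefficients [1, -126172499/50460430].


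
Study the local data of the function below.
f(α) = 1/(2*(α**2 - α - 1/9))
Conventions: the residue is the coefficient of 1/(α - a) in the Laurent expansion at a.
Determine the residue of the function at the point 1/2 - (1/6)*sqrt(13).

The residue is -(3/26)*sqrt(13).

The factor α**2 - α - 1/9 splits as (α - a)(α - a') with a = 1/2 - (1/6)*sqrt(13), a' = 1/2 + (1/6)*sqrt(13). At the order-1 pole a set g(α) = (α - a)*f(α) = [1/2] / (α - a').
Simple pole: residue = g(a) at a = 1/2 - (1/6)*sqrt(13), which is -(3/26)*sqrt(13).


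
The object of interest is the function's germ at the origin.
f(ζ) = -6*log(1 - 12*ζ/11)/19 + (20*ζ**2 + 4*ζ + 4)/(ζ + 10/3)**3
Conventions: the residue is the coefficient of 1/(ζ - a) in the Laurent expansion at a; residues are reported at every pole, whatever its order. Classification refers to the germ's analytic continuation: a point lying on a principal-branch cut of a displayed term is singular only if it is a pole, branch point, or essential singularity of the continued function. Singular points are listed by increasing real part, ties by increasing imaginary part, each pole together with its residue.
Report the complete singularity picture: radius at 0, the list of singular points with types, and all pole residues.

Radius of convergence at 0: 11/12.
At -10/3: a pole of order 3; residue 20.
At 11/12: a logarithmic branch point.

Denominator factor (ζ + 10/3)^3: pole of order 3 at -10/3, modulus 10/3.
Branch term (-6/19)*log(1 - ζ/(11/12)): its argument vanishes at ζ = 11/12, a logarithmic branch point, modulus 11/12.
The radius of convergence is the smallest modulus among the singular points: 11/12.
The branch term is analytic at -10/3 and contributes nothing to the residue; only the rational part matters.
At the order-3 pole -10/3 set g(ζ) = (ζ - (-10/3))^3*(rational part) = 20*ζ**2 + 4*ζ + 4.
Order-3 pole: residue = g''(a)/2; g''(-10/3) = 40, so the residue is 20.
List the singular points by increasing real part (a conjugate pair: the negative imaginary part first).


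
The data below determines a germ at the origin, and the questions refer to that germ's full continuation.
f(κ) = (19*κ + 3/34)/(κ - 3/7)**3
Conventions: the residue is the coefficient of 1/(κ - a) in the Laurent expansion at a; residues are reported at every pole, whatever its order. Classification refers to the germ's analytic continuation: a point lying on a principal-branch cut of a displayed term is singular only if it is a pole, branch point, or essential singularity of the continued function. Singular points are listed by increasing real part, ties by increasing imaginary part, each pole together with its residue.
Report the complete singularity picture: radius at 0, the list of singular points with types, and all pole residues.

Denominator factor (κ - 3/7)^3: pole of order 3 at 3/7, modulus 3/7.
The radius of convergence is the smallest modulus among the singular points: 3/7.
At the order-3 pole 3/7 set g(κ) = (κ - (3/7))^3*f(κ) = 19*κ + 3/34.
Order-3 pole: residue = g''(a)/2; g''(3/7) = 0, so the residue is 0.

Radius of convergence at 0: 3/7.
At 3/7: a pole of order 3; residue 0.


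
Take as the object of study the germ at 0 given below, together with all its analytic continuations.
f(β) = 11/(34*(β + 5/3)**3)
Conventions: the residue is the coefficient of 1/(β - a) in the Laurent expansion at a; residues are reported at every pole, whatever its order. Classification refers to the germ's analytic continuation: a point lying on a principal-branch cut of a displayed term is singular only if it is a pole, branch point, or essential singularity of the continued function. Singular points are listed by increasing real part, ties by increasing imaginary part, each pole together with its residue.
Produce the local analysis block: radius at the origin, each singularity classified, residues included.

Radius of convergence at 0: 5/3.
At -5/3: a pole of order 3; residue 0.

Denominator factor (β + 5/3)^3: pole of order 3 at -5/3, modulus 5/3.
The radius of convergence is the smallest modulus among the singular points: 5/3.
At the order-3 pole -5/3 set g(β) = (β - (-5/3))^3*f(β) = 11/34.
Order-3 pole: residue = g''(a)/2; g''(-5/3) = 0, so the residue is 0.


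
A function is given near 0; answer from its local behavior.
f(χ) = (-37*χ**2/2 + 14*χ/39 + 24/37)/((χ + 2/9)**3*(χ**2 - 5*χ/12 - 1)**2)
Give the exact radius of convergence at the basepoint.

The radius of convergence is 2/9.

Denominator factor (χ + 2/9)^3: pole of order 3 at -2/9, modulus 2/9.
Denominator factor (χ**2 - 5*χ/12 - 1)^2: discriminant 601/144, real irrational roots 5/24 + (1/24)*sqrt(601) and 5/24 - (1/24)*sqrt(601); poles of order 2, moduli 5/24 + (1/24)*sqrt(601) and -5/24 + (1/24)*sqrt(601).
The radius of convergence is the smallest modulus among the singular points: 2/9.


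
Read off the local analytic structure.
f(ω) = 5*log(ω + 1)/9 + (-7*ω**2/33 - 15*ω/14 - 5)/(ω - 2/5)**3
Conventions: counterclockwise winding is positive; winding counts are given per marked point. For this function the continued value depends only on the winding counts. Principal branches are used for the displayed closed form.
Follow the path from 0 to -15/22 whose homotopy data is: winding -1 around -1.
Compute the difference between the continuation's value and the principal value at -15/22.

The rational part is single-valued and drops out of the difference; each branch term changes only by its own monodromy.
(5/9)*log(1 - ω/(-1)): each positive loop around -1 adds 2*pi*i to the log, so winding -1 contributes (5/9)*(-1)*2*pi*i = -(10/9)*pi*i.
Summing the contributions at ω = -15/22 gives -(10/9)*pi*i.

Continued minus principal equals -(10/9)*pi*i.


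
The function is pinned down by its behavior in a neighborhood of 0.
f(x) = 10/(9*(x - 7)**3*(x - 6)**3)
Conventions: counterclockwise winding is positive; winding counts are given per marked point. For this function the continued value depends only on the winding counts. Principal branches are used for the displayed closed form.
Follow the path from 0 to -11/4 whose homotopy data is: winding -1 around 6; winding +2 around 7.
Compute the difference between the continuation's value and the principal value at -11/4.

The function is rational, hence single-valued: continuing it around any pole returns the same value, so the difference is 0.

Continued minus principal equals 0.


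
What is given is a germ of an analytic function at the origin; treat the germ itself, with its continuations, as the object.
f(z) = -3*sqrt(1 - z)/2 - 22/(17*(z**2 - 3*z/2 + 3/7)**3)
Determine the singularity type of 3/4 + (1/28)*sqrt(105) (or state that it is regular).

The point is a pole of order 3.

The denominator factor z**2 - 3*z/2 + 3/7 vanishes at 3/4 + (1/28)*sqrt(105) and appears to the power 3; the numerator there equals -22/17, nonzero, and no other factor vanishes.
The branch terms are analytic at this point.
Hence a pole whose order is the multiplicity, 3.


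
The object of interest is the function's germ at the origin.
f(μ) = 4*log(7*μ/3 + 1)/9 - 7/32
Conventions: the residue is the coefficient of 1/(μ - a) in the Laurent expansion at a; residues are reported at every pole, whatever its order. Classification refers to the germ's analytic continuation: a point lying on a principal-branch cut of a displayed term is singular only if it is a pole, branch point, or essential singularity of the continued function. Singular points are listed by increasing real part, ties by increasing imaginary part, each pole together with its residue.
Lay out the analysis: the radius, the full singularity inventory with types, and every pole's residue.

Branch term (4/9)*log(1 - μ/(-3/7)): its argument vanishes at μ = -3/7, a logarithmic branch point, modulus 3/7.
The radius of convergence is the smallest modulus among the singular points: 3/7.

Radius of convergence at 0: 3/7.
At -3/7: a logarithmic branch point.


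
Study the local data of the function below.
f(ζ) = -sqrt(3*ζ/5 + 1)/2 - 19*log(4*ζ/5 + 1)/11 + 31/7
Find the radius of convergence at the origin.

The radius of convergence is 5/4.

Branch term (-1/2)*sqrt(1 - ζ/(-5/3)): its argument vanishes at ζ = -5/3, a square-root branch point, modulus 5/3.
Branch term (-19/11)*log(1 - ζ/(-5/4)): its argument vanishes at ζ = -5/4, a logarithmic branch point, modulus 5/4.
The radius of convergence is the smallest modulus among the singular points: 5/4.


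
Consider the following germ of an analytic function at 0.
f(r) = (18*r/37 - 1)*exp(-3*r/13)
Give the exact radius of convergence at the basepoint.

The factor exp(-3*r/13) is entire and contributes no finite singular point.
The polynomial part has no poles.
No finite singular points: the Taylor series at 0 converges everywhere.

The radius of convergence is infinite.


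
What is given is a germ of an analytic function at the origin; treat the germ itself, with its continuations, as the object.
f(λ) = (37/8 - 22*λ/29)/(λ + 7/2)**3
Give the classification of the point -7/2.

The point is a pole of order 3.

The denominator factor λ + 7/2 vanishes at -7/2 and appears to the power 3; the numerator there equals 1689/232, nonzero, and no other factor vanishes.
Hence a pole whose order is the multiplicity, 3.


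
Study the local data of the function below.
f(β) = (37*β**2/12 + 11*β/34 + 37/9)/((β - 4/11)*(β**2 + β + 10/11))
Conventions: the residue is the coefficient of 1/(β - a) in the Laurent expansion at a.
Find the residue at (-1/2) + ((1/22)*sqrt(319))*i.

The residue is (-2255/20808) + ((61321/603432)*sqrt(319))*i.


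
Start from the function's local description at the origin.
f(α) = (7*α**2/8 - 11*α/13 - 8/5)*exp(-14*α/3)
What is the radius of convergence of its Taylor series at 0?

The radius of convergence is infinite.

The factor exp(-14*α/3) is entire and contributes no finite singular point.
The polynomial part has no poles.
No finite singular points: the Taylor series at 0 converges everywhere.


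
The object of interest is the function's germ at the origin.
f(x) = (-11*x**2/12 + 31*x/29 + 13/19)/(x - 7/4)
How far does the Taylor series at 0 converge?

The radius of convergence is 7/4.

Denominator factor (x - 7/4): pole of order 1 at 7/4, modulus 7/4.
The radius of convergence is the smallest modulus among the singular points: 7/4.


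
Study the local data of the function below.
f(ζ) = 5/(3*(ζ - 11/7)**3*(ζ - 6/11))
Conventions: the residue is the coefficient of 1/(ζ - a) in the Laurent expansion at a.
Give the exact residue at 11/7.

At the order-3 pole 11/7 set g(ζ) = (ζ - (11/7))^3*f(ζ) = 5/(3*(ζ - 6/11)).
Order-3 pole: residue = g''(a)/2; g''(11/7) = 4565330/1479117, so the residue is 2282665/1479117.

The residue is 2282665/1479117.


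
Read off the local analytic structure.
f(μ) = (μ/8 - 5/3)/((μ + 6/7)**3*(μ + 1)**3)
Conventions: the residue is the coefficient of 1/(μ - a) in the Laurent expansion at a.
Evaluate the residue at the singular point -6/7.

The residue is -1438199/8.

At the order-3 pole -6/7 set g(μ) = (μ - (-6/7))^3*f(μ) = (μ/8 - 5/3)/(μ + 1)**3.
Order-3 pole: residue = g''(a)/2; g''(-6/7) = -1438199/4, so the residue is -1438199/8.


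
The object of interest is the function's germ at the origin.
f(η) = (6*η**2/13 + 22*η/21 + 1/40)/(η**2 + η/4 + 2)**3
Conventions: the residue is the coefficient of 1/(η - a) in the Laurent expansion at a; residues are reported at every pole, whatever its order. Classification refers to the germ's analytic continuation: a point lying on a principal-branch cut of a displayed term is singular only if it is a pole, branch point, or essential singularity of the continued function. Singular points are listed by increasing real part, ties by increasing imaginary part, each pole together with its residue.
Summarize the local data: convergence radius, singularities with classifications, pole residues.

Radius of convergence at 0: sqrt(2).
At (-1/8) - ((1/8)*sqrt(127))*i: a pole of order 3; residue ((44416/71693405)*sqrt(127))*i.
At (-1/8) + ((1/8)*sqrt(127))*i: a pole of order 3; residue -((44416/71693405)*sqrt(127))*i.


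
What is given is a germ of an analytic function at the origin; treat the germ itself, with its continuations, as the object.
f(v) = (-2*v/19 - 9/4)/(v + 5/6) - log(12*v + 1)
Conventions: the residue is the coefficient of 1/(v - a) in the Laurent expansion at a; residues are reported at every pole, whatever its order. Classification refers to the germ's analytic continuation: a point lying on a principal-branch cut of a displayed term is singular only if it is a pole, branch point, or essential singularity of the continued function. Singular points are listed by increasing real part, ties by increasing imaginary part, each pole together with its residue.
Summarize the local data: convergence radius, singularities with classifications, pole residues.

Radius of convergence at 0: 1/12.
At -5/6: a pole of order 1; residue -493/228.
At -1/12: a logarithmic branch point.

Denominator factor (v + 5/6): pole of order 1 at -5/6, modulus 5/6.
Branch term (-1)*log(1 - v/(-1/12)): its argument vanishes at v = -1/12, a logarithmic branch point, modulus 1/12.
The radius of convergence is the smallest modulus among the singular points: 1/12.
The branch term is analytic at -5/6 and contributes nothing to the residue; only the rational part matters.
At the order-1 pole -5/6 set g(v) = (v - (-5/6))*(rational part) = -2*v/19 - 9/4.
Simple pole: residue = g(a) at a = -5/6, which is -493/228.
List the singular points by increasing real part (a conjugate pair: the negative imaginary part first).


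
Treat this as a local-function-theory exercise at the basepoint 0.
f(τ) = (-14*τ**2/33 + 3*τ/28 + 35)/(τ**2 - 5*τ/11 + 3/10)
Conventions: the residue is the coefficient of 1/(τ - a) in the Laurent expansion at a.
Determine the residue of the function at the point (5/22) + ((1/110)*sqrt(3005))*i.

The residue is (-871/20328) - ((39251921/61085640)*sqrt(3005))*i.

The factor τ**2 - 5*τ/11 + 3/10 splits as (τ - a)(τ - a') with a = (5/22) + ((1/110)*sqrt(3005))*i, a' = (5/22) - ((1/110)*sqrt(3005))*i. At the order-1 pole a set g(τ) = (τ - a)*f(τ) = [-14*τ**2/33 + 3*τ/28 + 35] / (τ - a').
Simple pole: residue = g(a) at a = (5/22) + ((1/110)*sqrt(3005))*i, which is (-871/20328) - ((39251921/61085640)*sqrt(3005))*i.


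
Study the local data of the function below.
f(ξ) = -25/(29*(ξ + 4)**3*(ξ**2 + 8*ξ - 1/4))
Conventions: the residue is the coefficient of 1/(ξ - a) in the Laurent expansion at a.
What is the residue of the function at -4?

At the order-3 pole -4 set g(ξ) = (ξ - (-4))^3*f(ξ) = -25/(29*(ξ**2 + 8*ξ - 1/4)).
Order-3 pole: residue = g''(a)/2; g''(-4) = 32/4901, so the residue is 16/4901.

The residue is 16/4901.


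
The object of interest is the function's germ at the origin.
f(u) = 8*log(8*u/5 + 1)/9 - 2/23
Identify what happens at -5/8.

The point is a logarithmic branch point.

The term (8/9)*log(1 - u/(-5/8)) has argument 1 - -5/8/(-5/8) = 0 at -5/8: a logarithmic (infinitely-sheeted) branch point; the remaining terms are analytic or single-valued there.


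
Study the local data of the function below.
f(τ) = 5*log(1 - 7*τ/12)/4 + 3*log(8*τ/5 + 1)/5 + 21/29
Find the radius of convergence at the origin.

The radius of convergence is 5/8.

Branch term (3/5)*log(1 - τ/(-5/8)): its argument vanishes at τ = -5/8, a logarithmic branch point, modulus 5/8.
Branch term (5/4)*log(1 - τ/(12/7)): its argument vanishes at τ = 12/7, a logarithmic branch point, modulus 12/7.
The radius of convergence is the smallest modulus among the singular points: 5/8.


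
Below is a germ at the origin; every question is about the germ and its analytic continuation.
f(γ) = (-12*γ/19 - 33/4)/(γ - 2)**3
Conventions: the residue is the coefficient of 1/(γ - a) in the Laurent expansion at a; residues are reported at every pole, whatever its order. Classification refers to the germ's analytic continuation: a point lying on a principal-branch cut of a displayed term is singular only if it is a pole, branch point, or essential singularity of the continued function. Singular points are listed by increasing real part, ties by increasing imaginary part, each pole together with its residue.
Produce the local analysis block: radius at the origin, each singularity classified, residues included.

Radius of convergence at 0: 2.
At 2: a pole of order 3; residue 0.

Denominator factor (γ - 2)^3: pole of order 3 at 2, modulus 2.
The radius of convergence is the smallest modulus among the singular points: 2.
At the order-3 pole 2 set g(γ) = (γ - (2))^3*f(γ) = -12*γ/19 - 33/4.
Order-3 pole: residue = g''(a)/2; g''(2) = 0, so the residue is 0.


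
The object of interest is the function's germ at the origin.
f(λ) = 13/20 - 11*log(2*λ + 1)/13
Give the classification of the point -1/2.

The term (-11/13)*log(1 - λ/(-1/2)) has argument 1 - -1/2/(-1/2) = 0 at -1/2: a logarithmic (infinitely-sheeted) branch point; the remaining terms are analytic or single-valued there.

The point is a logarithmic branch point.


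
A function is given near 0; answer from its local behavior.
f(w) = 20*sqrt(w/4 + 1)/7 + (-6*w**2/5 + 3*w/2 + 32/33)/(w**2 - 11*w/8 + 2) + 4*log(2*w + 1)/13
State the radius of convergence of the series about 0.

Denominator factor (w**2 - 11*w/8 + 2): discriminant -391/64, complex-conjugate roots (11/16) + ((1/16)*sqrt(391))*i and (11/16) - ((1/16)*sqrt(391))*i; poles of order 1, moduli sqrt(2) and sqrt(2).
Branch term (4/13)*log(1 - w/(-1/2)): its argument vanishes at w = -1/2, a logarithmic branch point, modulus 1/2.
Branch term (20/7)*sqrt(1 - w/(-4)): its argument vanishes at w = -4, a square-root branch point, modulus 4.
The radius of convergence is the smallest modulus among the singular points: 1/2.

The radius of convergence is 1/2.


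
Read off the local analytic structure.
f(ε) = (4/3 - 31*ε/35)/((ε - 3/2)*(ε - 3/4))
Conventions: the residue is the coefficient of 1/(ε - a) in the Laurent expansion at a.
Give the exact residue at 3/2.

The residue is 2/315.

At the order-1 pole 3/2 set g(ε) = (ε - (3/2))*f(ε) = (4/3 - 31*ε/35)/(ε - 3/4).
Simple pole: residue = g(a) at a = 3/2, which is 2/315.


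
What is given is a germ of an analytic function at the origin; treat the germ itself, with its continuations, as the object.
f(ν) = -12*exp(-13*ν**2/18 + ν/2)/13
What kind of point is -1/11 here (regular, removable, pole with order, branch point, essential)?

The point is a regular point.

There is no denominator, hence no pole anywhere.
The factor exp(-13*ν**2/18 + ν/2) is entire.
So the germ continues analytically to -1/11.


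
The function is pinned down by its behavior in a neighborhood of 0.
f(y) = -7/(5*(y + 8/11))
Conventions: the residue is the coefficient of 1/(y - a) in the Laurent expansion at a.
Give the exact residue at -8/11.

The residue is -7/5.

At the order-1 pole -8/11 set g(y) = (y - (-8/11))*f(y) = -7/5.
Simple pole: residue = g(a) at a = -8/11, which is -7/5.


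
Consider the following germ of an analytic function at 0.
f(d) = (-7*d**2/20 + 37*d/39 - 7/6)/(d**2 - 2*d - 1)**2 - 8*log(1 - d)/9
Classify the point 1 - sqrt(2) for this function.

The denominator factor d**2 - 2*d - 1 vanishes at 1 - sqrt(2) and appears to the power 2; the numerator there equals -989/780 - (97/390)*sqrt(2), nonzero, and no other factor vanishes.
The branch terms are analytic at this point.
Hence a pole whose order is the multiplicity, 2.

The point is a pole of order 2.


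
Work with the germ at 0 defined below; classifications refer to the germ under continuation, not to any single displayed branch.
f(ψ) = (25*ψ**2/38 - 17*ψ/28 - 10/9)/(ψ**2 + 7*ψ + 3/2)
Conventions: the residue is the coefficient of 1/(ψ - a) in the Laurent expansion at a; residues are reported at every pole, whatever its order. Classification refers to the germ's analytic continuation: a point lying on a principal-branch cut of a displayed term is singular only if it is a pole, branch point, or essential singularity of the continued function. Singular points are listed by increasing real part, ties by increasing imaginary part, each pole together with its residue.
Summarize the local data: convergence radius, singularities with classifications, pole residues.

Denominator factor (ψ**2 + 7*ψ + 3/2): discriminant 43, real irrational roots -7/2 + (1/2)*sqrt(43) and -7/2 - (1/2)*sqrt(43); poles of order 1, moduli 7/2 - (1/2)*sqrt(43) and 7/2 + (1/2)*sqrt(43).
The radius of convergence is the smallest modulus among the singular points: 7/2 - (1/2)*sqrt(43).
The factor ψ**2 + 7*ψ + 3/2 splits as (ψ - a)(ψ - a') with a = -7/2 - (1/2)*sqrt(43), a' = -7/2 + (1/2)*sqrt(43). At the order-1 pole a set g(ψ) = (ψ - a)*f(ψ) = [25*ψ**2/38 - 17*ψ/28 - 10/9] / (ψ - a').
Simple pole: residue = g(a) at a = -7/2 - (1/2)*sqrt(43), which is -2773/1064 - (22087/58824)*sqrt(43).
The factor ψ**2 + 7*ψ + 3/2 splits as (ψ - a)(ψ - a') with a = -7/2 + (1/2)*sqrt(43), a' = -7/2 - (1/2)*sqrt(43). At the order-1 pole a set g(ψ) = (ψ - a)*f(ψ) = [25*ψ**2/38 - 17*ψ/28 - 10/9] / (ψ - a').
Simple pole: residue = g(a) at a = -7/2 + (1/2)*sqrt(43), which is -2773/1064 + (22087/58824)*sqrt(43).
List the singular points by increasing real part (a conjugate pair: the negative imaginary part first).

Radius of convergence at 0: 7/2 - (1/2)*sqrt(43).
At -7/2 - (1/2)*sqrt(43): a pole of order 1; residue -2773/1064 - (22087/58824)*sqrt(43).
At -7/2 + (1/2)*sqrt(43): a pole of order 1; residue -2773/1064 + (22087/58824)*sqrt(43).


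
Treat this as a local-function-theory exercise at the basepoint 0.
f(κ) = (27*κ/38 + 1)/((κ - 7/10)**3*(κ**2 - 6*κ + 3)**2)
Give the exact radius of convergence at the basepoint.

The radius of convergence is 3 - sqrt(6).

Denominator factor (κ**2 - 6*κ + 3)^2: discriminant 24, real irrational roots 3 + sqrt(6) and 3 - sqrt(6); poles of order 2, moduli 3 + sqrt(6) and 3 - sqrt(6).
Denominator factor (κ - 7/10)^3: pole of order 3 at 7/10, modulus 7/10.
The radius of convergence is the smallest modulus among the singular points: 3 - sqrt(6).


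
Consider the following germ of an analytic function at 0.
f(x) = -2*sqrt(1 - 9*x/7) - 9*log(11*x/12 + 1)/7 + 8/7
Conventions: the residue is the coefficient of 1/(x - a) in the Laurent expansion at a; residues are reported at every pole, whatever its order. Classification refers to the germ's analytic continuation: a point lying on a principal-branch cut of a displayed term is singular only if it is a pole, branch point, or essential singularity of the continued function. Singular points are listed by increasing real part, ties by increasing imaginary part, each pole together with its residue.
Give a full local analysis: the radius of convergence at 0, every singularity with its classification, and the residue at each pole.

Branch term (-9/7)*log(1 - x/(-12/11)): its argument vanishes at x = -12/11, a logarithmic branch point, modulus 12/11.
Branch term (-2)*sqrt(1 - x/(7/9)): its argument vanishes at x = 7/9, a square-root branch point, modulus 7/9.
The radius of convergence is the smallest modulus among the singular points: 7/9.
List the singular points by increasing real part (a conjugate pair: the negative imaginary part first).

Radius of convergence at 0: 7/9.
At -12/11: a logarithmic branch point.
At 7/9: an algebraic (square-root) branch point.


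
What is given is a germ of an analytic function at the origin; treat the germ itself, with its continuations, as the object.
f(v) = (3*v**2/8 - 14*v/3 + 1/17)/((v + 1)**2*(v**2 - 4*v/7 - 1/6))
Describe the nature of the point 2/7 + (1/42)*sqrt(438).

The denominator factor v**2 - 4*v/7 - 1/6 vanishes at 2/7 + (1/42)*sqrt(438) and appears to the power 1; the numerator there equals -46013/39984 - (187/1764)*sqrt(438), nonzero, and no other factor vanishes.
Hence a pole whose order is the multiplicity, 1.

The point is a pole of order 1.


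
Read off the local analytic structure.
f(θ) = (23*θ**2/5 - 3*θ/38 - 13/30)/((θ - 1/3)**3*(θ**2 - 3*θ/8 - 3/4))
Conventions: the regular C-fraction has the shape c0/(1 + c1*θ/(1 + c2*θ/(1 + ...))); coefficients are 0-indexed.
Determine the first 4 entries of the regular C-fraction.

Taylor coefficients (expand at 0): a_0 = -78/5, a_1 = -12867/95, a_2 = -124537/190, a_3 = -207323/76.
c0 = a_0 = -78/5. Peel one level at a time: if S = 1 + c*θ/S' with S'(0) = 1, then c is the θ-coefficient of S and S' = c*θ/(S - 1).
S_1 = c0/f = 1 + (-4289/494)*θ + (6106481/183027)*θ^2 + ...; c1 = -4289/494.
S_2 = c1*θ/(S_1 - 1) = 1 + (12212962/3178149)*θ + (542834791/165559689)*θ^2 + ...; c2 = 12212962/3178149.
S_3 = c2*θ/(S_2 - 1) = 1 + (-134080193377/157144182054)*θ + ...; c3 = -134080193377/157144182054.

The regular C-fraction coefficients are [-78/5, -4289/494, 12212962/3178149, -134080193377/157144182054].


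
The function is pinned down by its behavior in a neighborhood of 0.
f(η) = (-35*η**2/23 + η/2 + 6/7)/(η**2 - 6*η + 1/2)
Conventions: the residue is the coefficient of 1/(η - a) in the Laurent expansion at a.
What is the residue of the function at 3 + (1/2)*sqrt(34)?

The factor η**2 - 6*η + 1/2 splits as (η - a)(η - a') with a = 3 + (1/2)*sqrt(34), a' = 3 - (1/2)*sqrt(34). At the order-1 pole a set g(η) = (η - a)*f(η) = [-35*η**2/23 + η/2 + 6/7] / (η - a').
Simple pole: residue = g(a) at a = 3 + (1/2)*sqrt(34), which is -397/92 - (1954/2737)*sqrt(34).

The residue is -397/92 - (1954/2737)*sqrt(34).


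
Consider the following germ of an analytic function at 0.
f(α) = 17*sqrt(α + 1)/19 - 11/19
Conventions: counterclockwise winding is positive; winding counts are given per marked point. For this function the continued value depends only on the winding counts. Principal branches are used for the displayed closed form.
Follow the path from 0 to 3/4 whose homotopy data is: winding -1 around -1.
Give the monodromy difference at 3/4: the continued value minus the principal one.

The rational part is single-valued and drops out of the difference; each branch term changes only by its own monodromy.
(17/19)*sqrt(1 - α/(-1)): winding -1 is odd, the square root flips sign, contributing -2*(17/19)*sqrt(1 - (3/4)/(-1)) = -2*(17/19)*sqrt(7/4) = -(17/19)*sqrt(7).
Summing the contributions at α = 3/4 gives -(17/19)*sqrt(7).

Continued minus principal equals -(17/19)*sqrt(7).
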